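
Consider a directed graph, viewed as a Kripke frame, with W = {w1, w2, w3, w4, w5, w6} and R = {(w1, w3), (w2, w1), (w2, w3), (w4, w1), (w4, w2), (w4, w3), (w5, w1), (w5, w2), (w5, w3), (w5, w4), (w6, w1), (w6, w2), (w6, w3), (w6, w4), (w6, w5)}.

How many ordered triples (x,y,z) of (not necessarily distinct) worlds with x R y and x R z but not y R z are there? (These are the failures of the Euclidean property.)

Enumerating: (w1,w3,w3), (w2,w1,w1), (w2,w3,w1), (w2,w3,w3), (w4,w1,w1), (w4,w1,w2), (w4,w2,w2), (w4,w3,w1), (w4,w3,w2), (w4,w3,w3), (w5,w1,w1), (w5,w1,w2), … and 23 more.
Total: 35.

35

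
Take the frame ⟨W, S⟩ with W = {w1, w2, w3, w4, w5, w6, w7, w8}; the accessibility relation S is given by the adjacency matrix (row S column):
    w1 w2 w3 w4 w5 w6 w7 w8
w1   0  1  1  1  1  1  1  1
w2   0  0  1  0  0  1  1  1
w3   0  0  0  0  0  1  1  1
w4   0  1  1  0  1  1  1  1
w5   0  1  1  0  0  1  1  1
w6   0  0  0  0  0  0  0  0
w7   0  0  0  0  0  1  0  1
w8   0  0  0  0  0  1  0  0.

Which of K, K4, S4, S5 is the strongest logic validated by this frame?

K4

Transitive (axiom 4): yes — every two-step S-path is closed by a direct edge.
Reflexive (axiom T): no — w1 is not related to itself.
Euclidean (axiom 5): no — w1 S w2 and w1 S w4, but not w2 S w4.
So F validates K, K4; S4 would additionally require S to be reflexive. The strongest is K4.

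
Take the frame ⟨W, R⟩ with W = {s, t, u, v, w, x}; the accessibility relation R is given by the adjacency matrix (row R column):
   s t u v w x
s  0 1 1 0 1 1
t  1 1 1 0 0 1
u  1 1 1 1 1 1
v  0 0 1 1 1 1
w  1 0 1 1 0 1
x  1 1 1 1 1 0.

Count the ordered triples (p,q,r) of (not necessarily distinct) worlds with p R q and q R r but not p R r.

Enumerating: (s,t,s), (s,u,s), (s,u,v), (s,w,s), (s,w,v), (s,x,s), (s,x,v), (t,s,w), (t,u,v), (t,u,w), (t,x,v), (t,x,w), … and 17 more.
Total: 29.

29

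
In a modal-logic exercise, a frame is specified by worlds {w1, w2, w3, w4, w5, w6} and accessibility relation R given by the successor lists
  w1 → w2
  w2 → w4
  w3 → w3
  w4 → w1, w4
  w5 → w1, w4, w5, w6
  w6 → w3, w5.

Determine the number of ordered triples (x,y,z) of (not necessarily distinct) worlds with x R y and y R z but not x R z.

Enumerating: (w1,w2,w4), (w2,w4,w1), (w4,w1,w2), (w5,w1,w2), (w5,w6,w3), (w6,w5,w1), (w6,w5,w4), (w6,w5,w6).

8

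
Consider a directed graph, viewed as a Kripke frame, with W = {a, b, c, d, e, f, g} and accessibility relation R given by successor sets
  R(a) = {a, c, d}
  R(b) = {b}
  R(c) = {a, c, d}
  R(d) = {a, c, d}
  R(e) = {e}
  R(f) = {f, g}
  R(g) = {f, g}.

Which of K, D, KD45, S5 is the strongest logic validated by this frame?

Serial (axiom D): yes — every world has a successor (e.g. a R a).
Euclidean (axiom 5): yes — any two successors of a common world are R-related.
Transitive (axiom 4): yes — every two-step R-path is closed by a direct edge.
Reflexive (axiom T): yes — every world is R-related to itself.
So F validates K, D, KD45, S5. The strongest is S5.

S5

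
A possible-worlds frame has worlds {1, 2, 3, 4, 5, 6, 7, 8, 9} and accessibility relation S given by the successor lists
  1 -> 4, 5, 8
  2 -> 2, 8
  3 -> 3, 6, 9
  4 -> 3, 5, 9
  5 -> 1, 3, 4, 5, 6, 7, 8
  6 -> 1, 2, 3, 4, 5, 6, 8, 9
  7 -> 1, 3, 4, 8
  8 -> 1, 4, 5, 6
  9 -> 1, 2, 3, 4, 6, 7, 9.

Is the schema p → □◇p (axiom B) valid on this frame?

No

Axiom B corresponds to the accessibility relation being symmetric.
Symmetric: no — 1 S 4 but not 4 S 1.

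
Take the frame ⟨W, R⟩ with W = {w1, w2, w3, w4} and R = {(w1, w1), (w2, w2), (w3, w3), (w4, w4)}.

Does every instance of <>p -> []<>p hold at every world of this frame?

Yes

By correspondence theory, 5 is valid on a frame iff R is Euclidean.
Euclidean: yes — any two successors of a common world are R-related.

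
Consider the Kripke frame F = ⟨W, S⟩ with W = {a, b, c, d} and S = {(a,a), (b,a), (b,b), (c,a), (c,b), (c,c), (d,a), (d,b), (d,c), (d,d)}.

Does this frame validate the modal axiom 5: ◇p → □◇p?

Axiom 5 corresponds to the accessibility relation being Euclidean.
Euclidean: no — c S a and c S b, but not a S b.

No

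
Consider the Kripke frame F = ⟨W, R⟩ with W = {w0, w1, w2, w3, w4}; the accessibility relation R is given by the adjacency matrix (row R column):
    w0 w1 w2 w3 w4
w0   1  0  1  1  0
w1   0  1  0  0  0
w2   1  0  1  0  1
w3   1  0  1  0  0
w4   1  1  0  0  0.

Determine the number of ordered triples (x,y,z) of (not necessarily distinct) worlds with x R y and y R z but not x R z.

7

Enumerating: (w0,w2,w4), (w2,w0,w3), (w2,w4,w1), (w3,w0,w3), (w3,w2,w4), (w4,w0,w2), (w4,w0,w3).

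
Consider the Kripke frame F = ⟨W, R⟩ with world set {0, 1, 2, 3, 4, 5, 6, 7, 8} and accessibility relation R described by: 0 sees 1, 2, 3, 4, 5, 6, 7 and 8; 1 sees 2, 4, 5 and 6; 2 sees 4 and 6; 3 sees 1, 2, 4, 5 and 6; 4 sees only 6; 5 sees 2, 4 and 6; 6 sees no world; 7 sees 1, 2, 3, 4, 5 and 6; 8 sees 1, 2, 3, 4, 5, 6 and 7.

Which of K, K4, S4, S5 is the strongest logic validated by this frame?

K4

Transitive (axiom 4): yes — every two-step R-path is closed by a direct edge.
Reflexive (axiom T): no — 0 is not related to itself.
Euclidean (axiom 5): no — 0 R 1 and 0 R 3, but not 1 R 3.
So F validates K, K4; S4 would additionally require R to be reflexive. The strongest is K4.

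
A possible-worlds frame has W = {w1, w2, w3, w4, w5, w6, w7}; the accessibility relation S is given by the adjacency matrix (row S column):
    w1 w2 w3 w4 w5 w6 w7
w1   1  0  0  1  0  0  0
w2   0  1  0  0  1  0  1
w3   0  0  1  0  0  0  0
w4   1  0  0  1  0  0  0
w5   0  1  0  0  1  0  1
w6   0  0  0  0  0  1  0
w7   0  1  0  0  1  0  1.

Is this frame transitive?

Yes

Transitive: yes — every two-step S-path is closed by a direct edge.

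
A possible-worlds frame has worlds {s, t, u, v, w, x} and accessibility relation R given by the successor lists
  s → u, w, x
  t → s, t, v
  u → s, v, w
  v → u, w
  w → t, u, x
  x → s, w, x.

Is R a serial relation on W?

Yes

Serial: yes — every world has a successor (e.g. s R u).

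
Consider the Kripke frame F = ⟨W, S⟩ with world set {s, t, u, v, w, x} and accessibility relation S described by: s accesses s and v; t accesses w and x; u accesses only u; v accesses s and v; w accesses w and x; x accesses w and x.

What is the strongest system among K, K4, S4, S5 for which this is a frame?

K4

Transitive (axiom 4): yes — every two-step S-path is closed by a direct edge.
Reflexive (axiom T): no — t is not related to itself.
Euclidean (axiom 5): yes — any two successors of a common world are S-related.
So F validates K, K4; S4 would additionally require S to be reflexive. The strongest is K4.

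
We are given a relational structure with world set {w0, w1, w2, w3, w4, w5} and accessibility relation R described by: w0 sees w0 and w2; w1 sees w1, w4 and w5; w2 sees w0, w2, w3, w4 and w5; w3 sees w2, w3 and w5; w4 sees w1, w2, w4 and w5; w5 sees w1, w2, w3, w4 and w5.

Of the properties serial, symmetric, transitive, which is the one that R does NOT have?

transitive

Serial: yes — every world has a successor (e.g. w0 R w0).
Symmetric: yes — every pair in R has its reverse in R.
Transitive: no — w0 R w2 and w2 R w3, but not w0 R w3.
Only transitive fails.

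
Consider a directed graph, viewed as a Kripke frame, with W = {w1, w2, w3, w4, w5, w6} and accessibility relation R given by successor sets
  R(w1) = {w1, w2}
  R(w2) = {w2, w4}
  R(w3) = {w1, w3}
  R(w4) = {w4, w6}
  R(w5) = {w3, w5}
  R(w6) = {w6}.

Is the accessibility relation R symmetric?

Symmetric: no — w1 R w2 but not w2 R w1.

No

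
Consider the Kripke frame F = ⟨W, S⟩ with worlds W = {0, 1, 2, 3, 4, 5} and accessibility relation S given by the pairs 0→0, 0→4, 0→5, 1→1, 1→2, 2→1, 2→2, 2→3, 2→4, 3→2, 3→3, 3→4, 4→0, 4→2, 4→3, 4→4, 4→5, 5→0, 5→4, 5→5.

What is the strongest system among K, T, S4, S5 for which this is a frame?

Reflexive (axiom T): yes — every world is S-related to itself.
Transitive (axiom 4): no — 0 S 4 and 4 S 2, but not 0 S 2.
Euclidean (axiom 5): no — 2 S 1 and 2 S 3, but not 1 S 3.
So F validates K, T; S4 would additionally require S to be transitive. The strongest is T.

T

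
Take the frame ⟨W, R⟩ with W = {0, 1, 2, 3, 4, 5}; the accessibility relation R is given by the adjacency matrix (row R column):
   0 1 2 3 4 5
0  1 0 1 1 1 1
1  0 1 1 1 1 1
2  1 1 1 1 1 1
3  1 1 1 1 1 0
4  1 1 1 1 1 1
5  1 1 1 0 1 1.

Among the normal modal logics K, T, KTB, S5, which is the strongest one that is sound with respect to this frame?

KTB

Reflexive (axiom T): yes — every world is R-related to itself.
Symmetric (axiom B): yes — every pair in R has its reverse in R.
Euclidean (axiom 5): no — 0 R 3 and 0 R 5, but not 3 R 5.
So F validates K, T, KTB; S5 would additionally require R to be Euclidean. The strongest is KTB.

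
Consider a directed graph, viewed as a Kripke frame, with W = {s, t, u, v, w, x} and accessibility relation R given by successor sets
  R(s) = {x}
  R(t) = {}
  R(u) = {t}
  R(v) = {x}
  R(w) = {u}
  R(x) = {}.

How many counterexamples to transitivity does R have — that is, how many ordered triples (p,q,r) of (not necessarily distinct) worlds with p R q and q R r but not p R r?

Enumerating: (w,u,t).

1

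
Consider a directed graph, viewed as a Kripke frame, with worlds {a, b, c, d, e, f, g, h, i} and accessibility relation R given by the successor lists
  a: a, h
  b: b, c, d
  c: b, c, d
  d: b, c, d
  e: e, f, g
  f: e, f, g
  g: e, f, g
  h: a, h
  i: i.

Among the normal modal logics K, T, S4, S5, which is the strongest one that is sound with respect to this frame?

S5

Reflexive (axiom T): yes — every world is R-related to itself.
Transitive (axiom 4): yes — every two-step R-path is closed by a direct edge.
Euclidean (axiom 5): yes — any two successors of a common world are R-related.
So F validates K, T, S4, S5. The strongest is S5.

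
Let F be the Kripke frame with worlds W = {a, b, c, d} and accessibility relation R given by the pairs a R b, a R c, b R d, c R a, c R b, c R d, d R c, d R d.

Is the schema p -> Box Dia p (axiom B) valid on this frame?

The schema B characterises exactly the symmetric frames.
Symmetric: no — a R b but not b R a.

No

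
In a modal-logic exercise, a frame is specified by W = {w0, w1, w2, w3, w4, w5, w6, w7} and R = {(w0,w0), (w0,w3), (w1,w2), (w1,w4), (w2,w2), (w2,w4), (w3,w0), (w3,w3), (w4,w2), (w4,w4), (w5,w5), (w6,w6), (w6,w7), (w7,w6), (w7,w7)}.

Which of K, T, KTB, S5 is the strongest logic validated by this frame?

Reflexive (axiom T): no — w1 is not related to itself.
Symmetric (axiom B): no — w1 R w2 but not w2 R w1.
Euclidean (axiom 5): yes — any two successors of a common world are R-related.
So F validates K; T would additionally require R to be reflexive. The strongest is K.

K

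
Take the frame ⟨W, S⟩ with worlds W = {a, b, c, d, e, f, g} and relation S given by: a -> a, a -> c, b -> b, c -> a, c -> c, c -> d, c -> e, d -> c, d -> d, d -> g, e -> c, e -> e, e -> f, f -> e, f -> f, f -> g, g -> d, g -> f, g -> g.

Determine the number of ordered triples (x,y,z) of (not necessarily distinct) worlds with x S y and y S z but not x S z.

14

Enumerating: (a,c,d), (a,c,e), (c,d,g), (c,e,f), (d,c,a), (d,c,e), (d,g,f), (e,c,a), (e,c,d), (e,f,g), (f,e,c), (f,g,d), (g,d,c), (g,f,e).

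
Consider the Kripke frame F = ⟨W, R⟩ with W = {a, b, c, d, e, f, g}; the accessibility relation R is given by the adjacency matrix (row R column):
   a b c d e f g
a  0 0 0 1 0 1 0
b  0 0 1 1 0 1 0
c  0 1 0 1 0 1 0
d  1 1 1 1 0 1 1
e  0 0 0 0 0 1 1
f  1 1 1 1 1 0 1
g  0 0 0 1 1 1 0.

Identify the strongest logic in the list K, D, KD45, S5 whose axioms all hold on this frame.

D

Serial (axiom D): yes — every world has a successor (e.g. a R d).
Euclidean (axiom 5): no — d R a and d R b, but not a R b.
Transitive (axiom 4): no — a R d and d R b, but not a R b.
Reflexive (axiom T): no — a is not related to itself.
So F validates K, D; KD45 would additionally require R to be Euclidean and transitive. The strongest is D.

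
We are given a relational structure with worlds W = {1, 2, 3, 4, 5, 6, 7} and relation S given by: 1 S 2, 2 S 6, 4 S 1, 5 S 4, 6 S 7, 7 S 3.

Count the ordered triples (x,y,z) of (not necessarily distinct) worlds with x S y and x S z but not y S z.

6

Enumerating: (1,2,2), (2,6,6), (4,1,1), (5,4,4), (6,7,7), (7,3,3).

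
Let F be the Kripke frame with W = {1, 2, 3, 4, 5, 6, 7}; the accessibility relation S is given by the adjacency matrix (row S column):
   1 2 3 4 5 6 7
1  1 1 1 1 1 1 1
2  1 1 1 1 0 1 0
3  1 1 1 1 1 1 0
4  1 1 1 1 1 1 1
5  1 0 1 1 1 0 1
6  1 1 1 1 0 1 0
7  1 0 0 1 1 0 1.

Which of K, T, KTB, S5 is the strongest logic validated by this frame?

Reflexive (axiom T): yes — every world is S-related to itself.
Symmetric (axiom B): yes — every pair in S has its reverse in S.
Euclidean (axiom 5): no — 1 S 2 and 1 S 5, but not 2 S 5.
So F validates K, T, KTB; S5 would additionally require S to be Euclidean. The strongest is KTB.

KTB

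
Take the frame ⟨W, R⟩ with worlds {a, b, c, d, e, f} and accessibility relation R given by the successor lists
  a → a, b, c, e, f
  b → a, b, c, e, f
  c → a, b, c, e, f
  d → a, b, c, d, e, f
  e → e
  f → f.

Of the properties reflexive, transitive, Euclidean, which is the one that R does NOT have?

Reflexive: yes — every world is R-related to itself.
Transitive: yes — every two-step R-path is closed by a direct edge.
Euclidean: no — a R e and a R b, but not e R b.
Only Euclidean fails.

Euclidean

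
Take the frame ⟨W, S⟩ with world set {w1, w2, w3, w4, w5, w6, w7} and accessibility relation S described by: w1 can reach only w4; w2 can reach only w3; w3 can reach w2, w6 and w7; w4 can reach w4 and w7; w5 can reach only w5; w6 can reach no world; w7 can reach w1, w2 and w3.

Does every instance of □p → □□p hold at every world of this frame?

No

Axiom 4 corresponds to the accessibility relation being transitive.
Transitive: no — w1 S w4 and w4 S w7, but not w1 S w7.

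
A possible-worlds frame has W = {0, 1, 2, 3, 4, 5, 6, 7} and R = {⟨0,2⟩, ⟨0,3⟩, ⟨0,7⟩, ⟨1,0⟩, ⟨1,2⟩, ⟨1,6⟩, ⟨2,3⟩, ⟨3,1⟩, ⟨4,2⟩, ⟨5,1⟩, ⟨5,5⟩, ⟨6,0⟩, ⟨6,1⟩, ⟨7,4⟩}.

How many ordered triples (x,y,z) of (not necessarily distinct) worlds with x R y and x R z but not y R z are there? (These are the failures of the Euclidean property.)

Enumerating: (0,2,2), (0,2,7), (0,3,2), (0,3,3), (0,3,7), (0,7,2), (0,7,3), (0,7,7), (1,0,0), (1,0,6), (1,2,0), (1,2,2), … and 12 more.
Total: 24.

24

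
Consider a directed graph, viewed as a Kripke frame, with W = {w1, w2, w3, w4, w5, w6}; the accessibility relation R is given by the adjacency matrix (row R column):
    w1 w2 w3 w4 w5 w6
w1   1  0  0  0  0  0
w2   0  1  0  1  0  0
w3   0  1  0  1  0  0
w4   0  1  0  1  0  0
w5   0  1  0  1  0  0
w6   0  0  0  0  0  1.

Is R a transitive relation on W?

Transitive: yes — every two-step R-path is closed by a direct edge.

Yes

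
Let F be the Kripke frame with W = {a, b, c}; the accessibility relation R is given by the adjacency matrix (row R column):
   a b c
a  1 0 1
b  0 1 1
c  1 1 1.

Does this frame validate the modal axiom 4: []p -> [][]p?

By correspondence theory, 4 is valid on a frame iff R is transitive.
Transitive: no — a R c and c R b, but not a R b.

No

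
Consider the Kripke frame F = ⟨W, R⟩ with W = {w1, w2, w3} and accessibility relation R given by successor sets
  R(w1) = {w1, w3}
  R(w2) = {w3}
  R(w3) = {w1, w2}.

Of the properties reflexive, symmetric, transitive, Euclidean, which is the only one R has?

symmetric

Reflexive: no — w2 is not related to itself.
Symmetric: yes — every pair in R has its reverse in R.
Transitive: no — w1 R w3 and w3 R w2, but not w1 R w2.
Euclidean: no — w3 R w1 and w3 R w2, but not w1 R w2.
Only symmetric holds.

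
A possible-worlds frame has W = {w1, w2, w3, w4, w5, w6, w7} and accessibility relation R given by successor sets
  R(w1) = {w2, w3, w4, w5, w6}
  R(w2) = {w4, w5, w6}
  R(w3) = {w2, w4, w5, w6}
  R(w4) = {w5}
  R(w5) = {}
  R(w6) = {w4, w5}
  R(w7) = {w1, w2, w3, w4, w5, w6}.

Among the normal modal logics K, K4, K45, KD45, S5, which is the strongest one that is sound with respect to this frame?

Transitive (axiom 4): yes — every two-step R-path is closed by a direct edge.
Euclidean (axiom 5): no — w1 R w2 and w1 R w3, but not w2 R w3.
Serial (axiom D): no — w5 has no R-successor.
Reflexive (axiom T): no — w1 is not related to itself.
So F validates K, K4; K45 would additionally require R to be Euclidean. The strongest is K4.

K4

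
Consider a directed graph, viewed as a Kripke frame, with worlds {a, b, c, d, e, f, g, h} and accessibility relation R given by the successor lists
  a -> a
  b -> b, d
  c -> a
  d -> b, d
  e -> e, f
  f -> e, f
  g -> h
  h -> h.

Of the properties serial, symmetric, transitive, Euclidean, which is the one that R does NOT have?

Serial: yes — every world has a successor (e.g. a R a).
Symmetric: no — c R a but not a R c.
Transitive: yes — every two-step R-path is closed by a direct edge.
Euclidean: yes — any two successors of a common world are R-related.
Only symmetric fails.

symmetric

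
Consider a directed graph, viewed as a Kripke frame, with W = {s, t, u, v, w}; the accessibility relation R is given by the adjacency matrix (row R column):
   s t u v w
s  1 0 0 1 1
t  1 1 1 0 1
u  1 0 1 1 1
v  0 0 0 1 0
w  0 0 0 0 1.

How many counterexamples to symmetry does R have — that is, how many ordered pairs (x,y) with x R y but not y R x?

Enumerating: (s,v), (s,w), (t,s), (t,u), (t,w), (u,s), (u,v), (u,w).

8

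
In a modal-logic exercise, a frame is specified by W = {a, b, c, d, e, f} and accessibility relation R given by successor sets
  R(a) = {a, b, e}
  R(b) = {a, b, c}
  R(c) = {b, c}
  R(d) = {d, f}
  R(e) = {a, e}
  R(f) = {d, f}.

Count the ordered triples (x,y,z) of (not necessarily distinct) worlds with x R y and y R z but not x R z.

Enumerating: (a,b,c), (b,a,e), (c,b,a), (e,a,b).

4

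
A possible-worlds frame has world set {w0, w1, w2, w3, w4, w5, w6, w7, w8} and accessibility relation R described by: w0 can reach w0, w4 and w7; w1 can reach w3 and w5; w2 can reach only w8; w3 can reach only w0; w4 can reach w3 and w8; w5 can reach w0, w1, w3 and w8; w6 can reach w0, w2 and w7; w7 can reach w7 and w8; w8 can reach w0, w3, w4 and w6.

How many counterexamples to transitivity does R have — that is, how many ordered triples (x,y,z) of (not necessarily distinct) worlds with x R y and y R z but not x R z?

33

Enumerating: (w0,w4,w3), (w0,w4,w8), (w0,w7,w8), (w1,w3,w0), (w1,w5,w0), (w1,w5,w1), (w1,w5,w8), (w2,w8,w0), (w2,w8,w3), (w2,w8,w4), (w2,w8,w6), (w3,w0,w4), … and 21 more.
Total: 33.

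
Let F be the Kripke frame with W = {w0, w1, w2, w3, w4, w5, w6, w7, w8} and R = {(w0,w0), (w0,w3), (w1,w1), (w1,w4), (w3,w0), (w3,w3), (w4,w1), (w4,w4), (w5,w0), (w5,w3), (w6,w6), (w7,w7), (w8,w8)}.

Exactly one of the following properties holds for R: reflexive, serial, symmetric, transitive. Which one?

Reflexive: no — w2 is not related to itself.
Serial: no — w2 has no R-successor.
Symmetric: no — w5 R w0 but not w0 R w5.
Transitive: yes — every two-step R-path is closed by a direct edge.
Only transitive holds.

transitive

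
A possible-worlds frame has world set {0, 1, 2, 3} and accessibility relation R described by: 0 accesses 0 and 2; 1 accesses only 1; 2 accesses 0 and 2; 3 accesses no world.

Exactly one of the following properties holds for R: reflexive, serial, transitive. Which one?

Reflexive: no — 3 is not related to itself.
Serial: no — 3 has no R-successor.
Transitive: yes — every two-step R-path is closed by a direct edge.
Only transitive holds.

transitive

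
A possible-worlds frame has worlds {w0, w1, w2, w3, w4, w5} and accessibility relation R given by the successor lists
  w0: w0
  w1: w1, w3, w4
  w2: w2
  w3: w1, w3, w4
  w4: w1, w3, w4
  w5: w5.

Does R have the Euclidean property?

Euclidean: yes — any two successors of a common world are R-related.

Yes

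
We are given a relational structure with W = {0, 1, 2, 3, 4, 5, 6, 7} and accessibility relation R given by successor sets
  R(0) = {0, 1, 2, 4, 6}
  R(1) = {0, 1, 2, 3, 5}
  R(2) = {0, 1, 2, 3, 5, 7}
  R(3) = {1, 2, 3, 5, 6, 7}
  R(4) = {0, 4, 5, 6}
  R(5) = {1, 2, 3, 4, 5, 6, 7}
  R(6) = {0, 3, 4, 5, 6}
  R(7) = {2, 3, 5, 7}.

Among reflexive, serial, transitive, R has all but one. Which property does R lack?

Reflexive: yes — every world is R-related to itself.
Serial: yes — every world has a successor (e.g. 0 R 0).
Transitive: no — 0 R 1 and 1 R 3, but not 0 R 3.
Only transitive fails.

transitive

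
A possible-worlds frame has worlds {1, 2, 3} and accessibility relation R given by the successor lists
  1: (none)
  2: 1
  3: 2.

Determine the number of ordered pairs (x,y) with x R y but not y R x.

Enumerating: (2,1), (3,2).

2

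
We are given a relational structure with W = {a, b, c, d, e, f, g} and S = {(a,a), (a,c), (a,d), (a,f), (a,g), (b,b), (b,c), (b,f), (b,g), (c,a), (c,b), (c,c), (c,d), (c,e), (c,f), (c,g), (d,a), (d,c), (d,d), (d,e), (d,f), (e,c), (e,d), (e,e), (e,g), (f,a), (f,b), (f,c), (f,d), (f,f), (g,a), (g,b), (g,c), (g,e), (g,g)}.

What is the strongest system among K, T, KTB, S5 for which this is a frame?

KTB

Reflexive (axiom T): yes — every world is S-related to itself.
Symmetric (axiom B): yes — every pair in S has its reverse in S.
Euclidean (axiom 5): no — a S d and a S g, but not d S g.
So F validates K, T, KTB; S5 would additionally require S to be Euclidean. The strongest is KTB.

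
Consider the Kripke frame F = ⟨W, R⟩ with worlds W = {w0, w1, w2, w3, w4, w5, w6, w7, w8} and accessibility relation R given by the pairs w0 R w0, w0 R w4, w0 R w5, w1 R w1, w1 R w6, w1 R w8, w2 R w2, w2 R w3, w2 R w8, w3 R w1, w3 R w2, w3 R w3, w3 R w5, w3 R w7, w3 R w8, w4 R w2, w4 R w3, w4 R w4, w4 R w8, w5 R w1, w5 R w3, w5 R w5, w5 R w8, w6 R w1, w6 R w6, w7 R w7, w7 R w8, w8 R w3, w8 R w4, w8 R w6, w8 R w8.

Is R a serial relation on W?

Serial: yes — every world has a successor (e.g. w0 R w0).

Yes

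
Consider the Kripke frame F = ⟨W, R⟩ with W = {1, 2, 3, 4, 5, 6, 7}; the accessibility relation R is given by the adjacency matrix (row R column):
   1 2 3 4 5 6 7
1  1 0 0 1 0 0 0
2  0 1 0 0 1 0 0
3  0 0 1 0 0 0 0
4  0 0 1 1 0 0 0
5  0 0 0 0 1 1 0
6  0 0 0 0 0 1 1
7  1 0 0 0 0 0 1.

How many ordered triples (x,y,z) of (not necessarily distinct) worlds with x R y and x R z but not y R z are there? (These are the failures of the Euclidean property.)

6

Enumerating: (1,4,1), (2,5,2), (4,3,4), (5,6,5), (6,7,6), (7,1,7).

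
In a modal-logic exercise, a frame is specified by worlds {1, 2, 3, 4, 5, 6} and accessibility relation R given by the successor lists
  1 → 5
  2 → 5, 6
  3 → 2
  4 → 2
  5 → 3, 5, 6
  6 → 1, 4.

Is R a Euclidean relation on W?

Euclidean: no — 2 R 6 and 2 R 5, but not 6 R 5.

No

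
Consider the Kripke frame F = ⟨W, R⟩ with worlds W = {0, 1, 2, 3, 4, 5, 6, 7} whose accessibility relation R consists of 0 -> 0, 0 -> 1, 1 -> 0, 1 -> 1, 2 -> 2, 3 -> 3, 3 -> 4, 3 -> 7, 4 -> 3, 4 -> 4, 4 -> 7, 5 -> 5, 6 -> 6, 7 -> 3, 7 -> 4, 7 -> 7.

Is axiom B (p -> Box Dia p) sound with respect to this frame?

By correspondence theory, B is valid on a frame iff R is symmetric.
Symmetric: yes — every pair in R has its reverse in R.

Yes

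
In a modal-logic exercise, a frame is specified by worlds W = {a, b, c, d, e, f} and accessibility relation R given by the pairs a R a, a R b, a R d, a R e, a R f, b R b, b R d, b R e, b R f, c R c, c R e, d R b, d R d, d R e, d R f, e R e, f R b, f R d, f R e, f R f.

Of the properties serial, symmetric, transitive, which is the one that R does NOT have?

symmetric

Serial: yes — every world has a successor (e.g. a R a).
Symmetric: no — a R b but not b R a.
Transitive: yes — every two-step R-path is closed by a direct edge.
Only symmetric fails.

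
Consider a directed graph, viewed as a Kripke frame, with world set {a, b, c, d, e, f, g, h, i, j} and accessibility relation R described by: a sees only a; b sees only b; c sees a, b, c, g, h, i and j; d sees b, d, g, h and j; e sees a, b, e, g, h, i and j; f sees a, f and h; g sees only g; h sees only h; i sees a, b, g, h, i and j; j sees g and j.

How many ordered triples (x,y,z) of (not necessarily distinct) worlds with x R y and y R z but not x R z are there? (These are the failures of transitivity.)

R is transitive; there are no such tuples.

0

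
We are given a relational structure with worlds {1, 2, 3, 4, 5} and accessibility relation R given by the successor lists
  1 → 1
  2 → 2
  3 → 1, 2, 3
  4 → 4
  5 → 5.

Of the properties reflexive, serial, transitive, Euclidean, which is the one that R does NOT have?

Euclidean

Reflexive: yes — every world is R-related to itself.
Serial: yes — every world has a successor (e.g. 1 R 1).
Transitive: yes — every two-step R-path is closed by a direct edge.
Euclidean: no — 3 R 1 and 3 R 2, but not 1 R 2.
Only Euclidean fails.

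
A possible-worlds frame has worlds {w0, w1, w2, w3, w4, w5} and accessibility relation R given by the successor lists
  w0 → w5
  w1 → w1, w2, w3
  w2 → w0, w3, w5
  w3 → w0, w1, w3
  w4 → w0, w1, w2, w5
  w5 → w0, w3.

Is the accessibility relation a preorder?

Reflexive: no — w0 is not related to itself.
Transitive: no — w0 R w5 and w5 R w3, but not w0 R w3.
So R is not a preorder.

No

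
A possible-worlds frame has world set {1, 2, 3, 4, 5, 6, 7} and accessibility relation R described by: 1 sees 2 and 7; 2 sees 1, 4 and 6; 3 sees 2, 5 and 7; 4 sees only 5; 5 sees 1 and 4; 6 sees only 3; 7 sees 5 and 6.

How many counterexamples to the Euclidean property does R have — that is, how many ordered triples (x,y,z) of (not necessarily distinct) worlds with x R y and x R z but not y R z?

31

Enumerating: (1,2,2), (1,2,7), (1,7,2), (1,7,7), (2,1,1), (2,1,4), (2,1,6), (2,4,1), (2,4,4), (2,4,6), (2,6,1), (2,6,4), … and 19 more.
Total: 31.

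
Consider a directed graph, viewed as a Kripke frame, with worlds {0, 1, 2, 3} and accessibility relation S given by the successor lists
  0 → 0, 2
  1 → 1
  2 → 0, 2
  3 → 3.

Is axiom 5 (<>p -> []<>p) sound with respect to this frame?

Yes

By correspondence theory, 5 is valid on a frame iff S is Euclidean.
Euclidean: yes — any two successors of a common world are S-related.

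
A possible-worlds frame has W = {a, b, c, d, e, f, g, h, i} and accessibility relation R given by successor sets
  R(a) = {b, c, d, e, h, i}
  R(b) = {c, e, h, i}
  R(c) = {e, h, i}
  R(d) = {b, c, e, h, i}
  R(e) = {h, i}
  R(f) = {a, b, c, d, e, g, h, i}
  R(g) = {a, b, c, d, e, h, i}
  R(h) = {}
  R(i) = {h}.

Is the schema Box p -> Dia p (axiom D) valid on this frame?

By correspondence theory, D is valid on a frame iff R is serial.
Serial: no — h has no R-successor.

No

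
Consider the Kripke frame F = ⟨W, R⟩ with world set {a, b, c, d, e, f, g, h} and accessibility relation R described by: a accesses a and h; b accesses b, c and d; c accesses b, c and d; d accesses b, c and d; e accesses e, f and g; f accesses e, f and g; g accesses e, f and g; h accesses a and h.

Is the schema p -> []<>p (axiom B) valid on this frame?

By correspondence theory, B is valid on a frame iff R is symmetric.
Symmetric: yes — every pair in R has its reverse in R.

Yes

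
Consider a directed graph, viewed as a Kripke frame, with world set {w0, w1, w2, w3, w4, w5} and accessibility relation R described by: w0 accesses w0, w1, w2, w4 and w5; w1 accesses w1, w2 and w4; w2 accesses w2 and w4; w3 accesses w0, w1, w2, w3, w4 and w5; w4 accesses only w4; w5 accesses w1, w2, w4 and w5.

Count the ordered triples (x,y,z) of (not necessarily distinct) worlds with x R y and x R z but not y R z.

35

Enumerating: (w0,w1,w0), (w0,w1,w5), (w0,w2,w0), (w0,w2,w1), (w0,w2,w5), (w0,w4,w0), (w0,w4,w1), (w0,w4,w2), (w0,w4,w5), (w0,w5,w0), (w1,w2,w1), (w1,w4,w1), … and 23 more.
Total: 35.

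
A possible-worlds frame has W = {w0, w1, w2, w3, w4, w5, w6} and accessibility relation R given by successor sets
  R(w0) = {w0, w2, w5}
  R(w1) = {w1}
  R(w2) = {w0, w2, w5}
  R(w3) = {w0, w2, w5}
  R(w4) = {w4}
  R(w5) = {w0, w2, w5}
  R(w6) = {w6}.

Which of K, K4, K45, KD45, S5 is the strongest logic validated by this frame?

KD45

Transitive (axiom 4): yes — every two-step R-path is closed by a direct edge.
Euclidean (axiom 5): yes — any two successors of a common world are R-related.
Serial (axiom D): yes — every world has a successor (e.g. w0 R w0).
Reflexive (axiom T): no — w3 is not related to itself.
So F validates K, K4, K45, KD45; S5 would additionally require R to be reflexive. The strongest is KD45.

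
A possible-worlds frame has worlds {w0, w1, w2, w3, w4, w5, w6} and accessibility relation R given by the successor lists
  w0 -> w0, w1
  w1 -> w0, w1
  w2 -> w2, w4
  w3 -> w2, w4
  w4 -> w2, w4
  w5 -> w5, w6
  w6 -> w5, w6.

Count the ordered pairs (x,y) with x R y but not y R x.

Enumerating: (w3,w2), (w3,w4).

2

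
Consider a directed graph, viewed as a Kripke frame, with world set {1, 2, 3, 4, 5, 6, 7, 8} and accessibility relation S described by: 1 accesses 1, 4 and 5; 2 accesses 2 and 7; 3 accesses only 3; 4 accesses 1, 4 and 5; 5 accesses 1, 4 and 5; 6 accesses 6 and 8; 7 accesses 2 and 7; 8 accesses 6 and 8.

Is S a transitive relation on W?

Transitive: yes — every two-step S-path is closed by a direct edge.

Yes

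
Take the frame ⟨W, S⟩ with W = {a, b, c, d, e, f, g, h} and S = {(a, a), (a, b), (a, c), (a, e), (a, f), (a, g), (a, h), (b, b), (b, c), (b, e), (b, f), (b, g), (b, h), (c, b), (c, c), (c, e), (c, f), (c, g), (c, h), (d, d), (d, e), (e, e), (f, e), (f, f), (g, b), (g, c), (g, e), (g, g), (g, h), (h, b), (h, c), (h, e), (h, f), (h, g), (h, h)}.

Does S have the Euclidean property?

Euclidean: no — a S e and a S b, but not e S b.

No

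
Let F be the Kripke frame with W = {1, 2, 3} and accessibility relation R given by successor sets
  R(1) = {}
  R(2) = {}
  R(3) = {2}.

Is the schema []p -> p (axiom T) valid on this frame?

No

By correspondence theory, T is valid on a frame iff R is reflexive.
Reflexive: no — 1 is not related to itself.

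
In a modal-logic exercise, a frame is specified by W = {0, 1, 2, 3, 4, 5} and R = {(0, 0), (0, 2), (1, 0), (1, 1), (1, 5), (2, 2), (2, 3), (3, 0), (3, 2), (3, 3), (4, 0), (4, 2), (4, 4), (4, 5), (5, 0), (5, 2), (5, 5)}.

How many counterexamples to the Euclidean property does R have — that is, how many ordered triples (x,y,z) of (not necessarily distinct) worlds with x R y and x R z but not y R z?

Enumerating: (0,2,0), (1,0,1), (1,0,5), (1,5,1), (3,0,3), (3,2,0), (4,0,4), (4,0,5), (4,2,0), (4,2,4), (4,2,5), (4,5,4), (5,0,5), (5,2,0), (5,2,5).

15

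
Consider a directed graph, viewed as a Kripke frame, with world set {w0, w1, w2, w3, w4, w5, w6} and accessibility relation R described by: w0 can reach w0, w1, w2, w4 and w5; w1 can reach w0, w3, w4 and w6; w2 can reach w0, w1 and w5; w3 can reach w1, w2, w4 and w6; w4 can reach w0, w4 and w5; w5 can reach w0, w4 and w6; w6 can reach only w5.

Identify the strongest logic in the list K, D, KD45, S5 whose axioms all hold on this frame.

D

Serial (axiom D): yes — every world has a successor (e.g. w0 R w0).
Euclidean (axiom 5): no — w0 R w1 and w0 R w2, but not w1 R w2.
Transitive (axiom 4): no — w0 R w1 and w1 R w3, but not w0 R w3.
Reflexive (axiom T): no — w1 is not related to itself.
So F validates K, D; KD45 would additionally require R to be Euclidean and transitive. The strongest is D.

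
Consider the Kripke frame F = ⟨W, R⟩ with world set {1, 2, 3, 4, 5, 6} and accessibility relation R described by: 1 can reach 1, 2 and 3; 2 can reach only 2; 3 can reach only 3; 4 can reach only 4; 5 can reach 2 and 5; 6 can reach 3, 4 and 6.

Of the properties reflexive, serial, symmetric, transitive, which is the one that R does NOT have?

Reflexive: yes — every world is R-related to itself.
Serial: yes — every world has a successor (e.g. 1 R 1).
Symmetric: no — 1 R 2 but not 2 R 1.
Transitive: yes — every two-step R-path is closed by a direct edge.
Only symmetric fails.

symmetric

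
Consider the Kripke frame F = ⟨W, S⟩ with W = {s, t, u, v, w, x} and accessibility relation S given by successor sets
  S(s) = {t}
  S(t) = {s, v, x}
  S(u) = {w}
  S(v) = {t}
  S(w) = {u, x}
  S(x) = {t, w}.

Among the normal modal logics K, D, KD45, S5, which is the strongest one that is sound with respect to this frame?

D

Serial (axiom D): yes — every world has a successor (e.g. s S t).
Euclidean (axiom 5): no — t S s and t S v, but not s S v.
Transitive (axiom 4): no — s S t and t S v, but not s S v.
Reflexive (axiom T): no — s is not related to itself.
So F validates K, D; KD45 would additionally require S to be Euclidean and transitive. The strongest is D.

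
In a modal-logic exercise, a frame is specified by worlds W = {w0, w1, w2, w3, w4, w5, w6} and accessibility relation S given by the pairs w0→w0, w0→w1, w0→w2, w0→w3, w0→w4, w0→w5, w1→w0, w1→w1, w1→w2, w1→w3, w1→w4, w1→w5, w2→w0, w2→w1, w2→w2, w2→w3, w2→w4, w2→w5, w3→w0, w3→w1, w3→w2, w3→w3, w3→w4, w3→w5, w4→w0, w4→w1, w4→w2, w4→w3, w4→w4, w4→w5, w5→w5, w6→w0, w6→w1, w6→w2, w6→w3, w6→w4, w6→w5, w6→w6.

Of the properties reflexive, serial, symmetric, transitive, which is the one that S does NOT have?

Reflexive: yes — every world is S-related to itself.
Serial: yes — every world has a successor (e.g. w0 S w0).
Symmetric: no — w0 S w5 but not w5 S w0.
Transitive: yes — every two-step S-path is closed by a direct edge.
Only symmetric fails.

symmetric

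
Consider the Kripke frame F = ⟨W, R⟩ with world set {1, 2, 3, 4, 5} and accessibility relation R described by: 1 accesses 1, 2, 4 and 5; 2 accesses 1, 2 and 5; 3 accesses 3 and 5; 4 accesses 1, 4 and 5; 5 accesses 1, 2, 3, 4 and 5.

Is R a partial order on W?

Reflexive: yes — every world is R-related to itself.
Transitive: no — 1 R 5 and 5 R 3, but not 1 R 3.
Antisymmetric: no — 1 R 2 and 2 R 1 with 1 ≠ 2.
So R is not a partial order.

No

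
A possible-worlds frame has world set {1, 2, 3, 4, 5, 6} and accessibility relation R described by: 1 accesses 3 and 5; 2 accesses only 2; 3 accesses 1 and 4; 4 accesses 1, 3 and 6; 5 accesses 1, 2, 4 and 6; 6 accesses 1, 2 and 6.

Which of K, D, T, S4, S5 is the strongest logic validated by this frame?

Serial (axiom D): yes — every world has a successor (e.g. 1 R 3).
Reflexive (axiom T): no — 1 is not related to itself.
Transitive (axiom 4): no — 1 R 3 and 3 R 4, but not 1 R 4.
Euclidean (axiom 5): no — 1 R 3 and 1 R 5, but not 3 R 5.
So F validates K, D; T would additionally require R to be reflexive. The strongest is D.

D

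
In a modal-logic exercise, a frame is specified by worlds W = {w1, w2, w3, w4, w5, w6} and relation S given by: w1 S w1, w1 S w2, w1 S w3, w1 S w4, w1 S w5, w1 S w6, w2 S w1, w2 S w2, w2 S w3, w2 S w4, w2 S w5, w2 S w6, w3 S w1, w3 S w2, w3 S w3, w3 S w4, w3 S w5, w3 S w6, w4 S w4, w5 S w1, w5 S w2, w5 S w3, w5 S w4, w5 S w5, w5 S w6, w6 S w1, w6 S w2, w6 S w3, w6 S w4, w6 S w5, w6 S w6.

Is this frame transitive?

Transitive: yes — every two-step S-path is closed by a direct edge.

Yes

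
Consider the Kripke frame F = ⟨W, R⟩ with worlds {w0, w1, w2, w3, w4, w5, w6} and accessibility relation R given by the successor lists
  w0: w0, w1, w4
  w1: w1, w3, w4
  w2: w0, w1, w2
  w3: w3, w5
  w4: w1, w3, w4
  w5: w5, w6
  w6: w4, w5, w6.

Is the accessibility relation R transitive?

Transitive: no — w0 R w1 and w1 R w3, but not w0 R w3.

No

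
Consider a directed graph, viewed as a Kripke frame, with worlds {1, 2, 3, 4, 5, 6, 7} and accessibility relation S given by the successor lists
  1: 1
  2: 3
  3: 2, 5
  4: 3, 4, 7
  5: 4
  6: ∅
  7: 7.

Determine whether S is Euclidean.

No

Euclidean: no — 3 S 2 and 3 S 5, but not 2 S 5.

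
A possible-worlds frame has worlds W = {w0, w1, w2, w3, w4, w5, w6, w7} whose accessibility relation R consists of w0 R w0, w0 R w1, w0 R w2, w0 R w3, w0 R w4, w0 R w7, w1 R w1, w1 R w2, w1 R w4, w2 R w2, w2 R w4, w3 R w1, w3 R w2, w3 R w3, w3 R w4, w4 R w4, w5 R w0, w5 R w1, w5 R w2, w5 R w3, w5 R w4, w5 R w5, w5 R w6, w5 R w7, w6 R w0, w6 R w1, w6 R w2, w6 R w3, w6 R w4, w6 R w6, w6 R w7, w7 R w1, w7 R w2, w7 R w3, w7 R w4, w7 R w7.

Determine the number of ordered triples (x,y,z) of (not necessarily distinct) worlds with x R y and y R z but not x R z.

0

R is transitive; there are no such tuples.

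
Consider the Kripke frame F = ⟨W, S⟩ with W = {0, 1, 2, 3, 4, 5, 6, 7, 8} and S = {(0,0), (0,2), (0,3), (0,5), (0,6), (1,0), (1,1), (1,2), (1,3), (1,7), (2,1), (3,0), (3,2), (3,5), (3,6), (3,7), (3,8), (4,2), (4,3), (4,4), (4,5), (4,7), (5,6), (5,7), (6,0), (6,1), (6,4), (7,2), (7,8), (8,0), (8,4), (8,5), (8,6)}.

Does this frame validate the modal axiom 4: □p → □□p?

The schema 4 characterises exactly the transitive frames.
Transitive: no — 0 S 2 and 2 S 1, but not 0 S 1.

No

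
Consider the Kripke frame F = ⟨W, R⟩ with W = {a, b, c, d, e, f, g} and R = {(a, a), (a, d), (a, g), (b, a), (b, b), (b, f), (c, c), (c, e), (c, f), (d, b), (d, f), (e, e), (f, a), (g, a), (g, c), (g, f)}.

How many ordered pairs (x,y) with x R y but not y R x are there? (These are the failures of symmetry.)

Enumerating: (a,d), (b,a), (b,f), (c,e), (c,f), (d,b), (d,f), (f,a), (g,c), (g,f).

10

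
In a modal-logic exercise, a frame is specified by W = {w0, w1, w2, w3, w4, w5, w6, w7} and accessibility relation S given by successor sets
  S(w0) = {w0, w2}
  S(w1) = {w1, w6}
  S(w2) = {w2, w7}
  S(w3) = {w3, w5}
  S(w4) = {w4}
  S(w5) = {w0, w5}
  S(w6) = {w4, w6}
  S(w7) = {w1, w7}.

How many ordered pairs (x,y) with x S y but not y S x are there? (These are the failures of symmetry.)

Enumerating: (w0,w2), (w1,w6), (w2,w7), (w3,w5), (w5,w0), (w6,w4), (w7,w1).

7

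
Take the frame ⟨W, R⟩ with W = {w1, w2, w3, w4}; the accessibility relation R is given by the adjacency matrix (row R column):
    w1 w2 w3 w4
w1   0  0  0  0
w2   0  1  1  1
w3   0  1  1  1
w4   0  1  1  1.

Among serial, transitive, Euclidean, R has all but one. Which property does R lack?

Serial: no — w1 has no R-successor.
Transitive: yes — every two-step R-path is closed by a direct edge.
Euclidean: yes — any two successors of a common world are R-related.
Only serial fails.

serial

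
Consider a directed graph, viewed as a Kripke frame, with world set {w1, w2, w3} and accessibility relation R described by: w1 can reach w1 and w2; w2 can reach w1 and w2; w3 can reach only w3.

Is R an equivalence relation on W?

Reflexive: yes — every world is R-related to itself.
Symmetric: yes — every pair in R has its reverse in R.
Transitive: yes — every two-step R-path is closed by a direct edge.
So R is an equivalence relation.

Yes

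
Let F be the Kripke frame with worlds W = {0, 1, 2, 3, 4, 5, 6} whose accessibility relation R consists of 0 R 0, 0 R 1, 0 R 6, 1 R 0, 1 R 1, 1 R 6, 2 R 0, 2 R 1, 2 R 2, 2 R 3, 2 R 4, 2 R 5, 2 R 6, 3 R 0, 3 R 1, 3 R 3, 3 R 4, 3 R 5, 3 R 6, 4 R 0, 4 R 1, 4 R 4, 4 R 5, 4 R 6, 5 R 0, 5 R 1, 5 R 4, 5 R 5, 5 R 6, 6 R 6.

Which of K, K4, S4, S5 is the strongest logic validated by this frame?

S4

Transitive (axiom 4): yes — every two-step R-path is closed by a direct edge.
Reflexive (axiom T): yes — every world is R-related to itself.
Euclidean (axiom 5): no — 0 R 6 and 0 R 1, but not 6 R 1.
So F validates K, K4, S4; S5 would additionally require R to be Euclidean. The strongest is S4.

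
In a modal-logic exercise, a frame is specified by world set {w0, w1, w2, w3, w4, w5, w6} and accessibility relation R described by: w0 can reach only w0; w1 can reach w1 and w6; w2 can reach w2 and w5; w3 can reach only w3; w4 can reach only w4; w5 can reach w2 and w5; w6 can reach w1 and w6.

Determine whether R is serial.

Yes

Serial: yes — every world has a successor (e.g. w0 R w0).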